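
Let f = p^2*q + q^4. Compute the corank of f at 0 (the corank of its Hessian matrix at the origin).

2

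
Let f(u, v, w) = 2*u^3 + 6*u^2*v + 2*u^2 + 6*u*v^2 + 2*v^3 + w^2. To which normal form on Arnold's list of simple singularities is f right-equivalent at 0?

A_{2}

The Hessian of f at 0 has rank 2. Corank 1: A-series; mu = 2 gives A_2.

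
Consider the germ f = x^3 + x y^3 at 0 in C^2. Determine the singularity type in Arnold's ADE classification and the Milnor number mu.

Type E7, Milnor number mu = 7.

The Hessian of f at 0 is [[0, 0], [0, 0]] with rank 0, so corank 2. A Groebner basis of the Jacobian ideal J(f) in C{x,y} is {x^3, x*y^2, 3*x^2 + y^3}; counting standard monomials gives mu = 7. Corank 2; j^3 = x^3 is a perfect cube, so E-series; the 4-jet and mu = 7 give E_7.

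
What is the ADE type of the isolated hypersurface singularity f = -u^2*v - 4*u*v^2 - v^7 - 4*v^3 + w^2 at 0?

The Hessian of f at 0 has rank 1. Corank 2; j^3 = -v*(u + 2*v)^2 has shape L^2 M (L != M), so D-series; mu = 8 gives D_8.

D_{8}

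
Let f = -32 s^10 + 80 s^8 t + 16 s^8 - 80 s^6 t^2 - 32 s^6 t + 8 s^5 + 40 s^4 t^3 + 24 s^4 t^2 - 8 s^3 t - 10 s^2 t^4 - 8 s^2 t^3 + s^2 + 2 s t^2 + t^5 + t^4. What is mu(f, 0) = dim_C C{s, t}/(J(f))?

4

The Hessian of f at 0 has rank 1. Corank 1: A-series; mu = 4 gives A_4.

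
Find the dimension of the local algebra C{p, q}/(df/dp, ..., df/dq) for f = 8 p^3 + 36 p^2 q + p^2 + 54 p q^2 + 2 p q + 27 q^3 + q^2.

2

The Hessian of f at 0 has rank 1. Corank 1: A-series; mu = 2 gives A_2.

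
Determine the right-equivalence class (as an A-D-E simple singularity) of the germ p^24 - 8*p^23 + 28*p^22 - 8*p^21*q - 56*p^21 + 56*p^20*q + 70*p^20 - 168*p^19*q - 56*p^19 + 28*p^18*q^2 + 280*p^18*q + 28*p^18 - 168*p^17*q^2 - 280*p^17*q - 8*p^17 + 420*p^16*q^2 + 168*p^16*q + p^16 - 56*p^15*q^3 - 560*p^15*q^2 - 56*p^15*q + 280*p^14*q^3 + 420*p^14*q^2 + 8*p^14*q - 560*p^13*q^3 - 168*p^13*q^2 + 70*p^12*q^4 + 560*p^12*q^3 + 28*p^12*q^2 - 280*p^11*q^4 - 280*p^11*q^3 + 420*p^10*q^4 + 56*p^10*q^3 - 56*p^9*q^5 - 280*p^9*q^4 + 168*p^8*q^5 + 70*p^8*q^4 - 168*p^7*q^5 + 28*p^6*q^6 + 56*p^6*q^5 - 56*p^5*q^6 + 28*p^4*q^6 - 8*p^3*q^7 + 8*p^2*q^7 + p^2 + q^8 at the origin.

A_{7}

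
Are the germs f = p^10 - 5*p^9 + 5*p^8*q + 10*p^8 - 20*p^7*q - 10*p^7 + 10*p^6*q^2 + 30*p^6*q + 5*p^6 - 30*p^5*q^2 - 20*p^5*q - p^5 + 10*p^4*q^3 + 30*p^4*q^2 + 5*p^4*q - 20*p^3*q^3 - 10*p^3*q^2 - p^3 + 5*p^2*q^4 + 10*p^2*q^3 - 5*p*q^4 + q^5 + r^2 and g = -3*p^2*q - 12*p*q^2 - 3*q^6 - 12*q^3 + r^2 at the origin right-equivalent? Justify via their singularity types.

No.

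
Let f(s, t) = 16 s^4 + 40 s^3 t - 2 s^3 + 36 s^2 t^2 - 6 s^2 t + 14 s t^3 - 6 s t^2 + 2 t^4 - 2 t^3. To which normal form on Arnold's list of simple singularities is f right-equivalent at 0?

E_{7}

The Hessian of f at 0 is [[0, 0], [0, 0]] with rank 0, so corank 2. A Groebner basis of the Jacobian ideal J(f) in C{s,t} is {3*s^2/4 + 3*s*t/2 + t^4 + t^3/4 + 3*t^2/4, s^3 - 9*s^2/4 - 9*s*t/2 + t^3/4 - 9*t^2/4, s^2*t + 7*s^2/4 + 7*s*t/2 - 5*t^3/12 + 7*t^2/4, -s^2 + s*t^2 - 2*s*t + 2*t^3/3 - t^2}; counting standard monomials gives mu = 7. Corank 2; j^3 = -2*(s + t)^3 is a perfect cube, so E-series; the 4-jet and mu = 7 give E_7.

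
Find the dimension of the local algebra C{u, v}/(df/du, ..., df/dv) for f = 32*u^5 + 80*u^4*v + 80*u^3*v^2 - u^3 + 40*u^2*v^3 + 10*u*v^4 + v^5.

8

The Hessian of f at 0 is [[0, 0], [0, 0]] with rank 0, so corank 2. A Groebner basis of the Jacobian ideal J(f) in C{u,v} is {v^5, u*v^3 + v^4/8, u^2}; counting standard monomials gives mu = 8. Corank 2; j^3 = -u^3 is a perfect cube, so E-series; the 5-jet and mu = 8 give E_8.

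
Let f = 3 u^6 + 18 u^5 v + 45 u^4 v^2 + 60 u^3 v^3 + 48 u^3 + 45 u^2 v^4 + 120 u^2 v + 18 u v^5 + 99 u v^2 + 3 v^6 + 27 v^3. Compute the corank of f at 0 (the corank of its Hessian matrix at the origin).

2

The Hessian at 0 is [[0, 0], [0, 0]] of rank 0; hence corank 2.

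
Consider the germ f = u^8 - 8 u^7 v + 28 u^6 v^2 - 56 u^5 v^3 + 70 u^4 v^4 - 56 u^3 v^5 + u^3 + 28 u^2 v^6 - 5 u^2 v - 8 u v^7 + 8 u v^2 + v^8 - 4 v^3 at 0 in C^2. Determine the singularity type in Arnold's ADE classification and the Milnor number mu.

The Hessian of f at 0 is [[0, 0], [0, 0]] with rank 0, so corank 2. A Groebner basis of the Jacobian ideal J(f) in C{u,v} is {-u*v/8 + v^7 + v^2/4, u*v^2 - 2*v^3, u^2 - 3*u*v + 2*v^2}; counting standard monomials gives mu = 9. Corank 2; j^3 = (u - 2*v)^2*(u - v) has shape L^2 M (L != M), so D-series; mu = 9 gives D_9.

Type D_9, Milnor number mu = 9.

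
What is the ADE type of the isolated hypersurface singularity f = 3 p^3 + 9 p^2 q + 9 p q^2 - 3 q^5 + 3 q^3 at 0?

The Hessian of f at 0 has rank 0. Corank 2; j^3 = 3*(p + q)^3 is a perfect cube, so E-series; the 5-jet and mu = 8 give E_8.

E_{8}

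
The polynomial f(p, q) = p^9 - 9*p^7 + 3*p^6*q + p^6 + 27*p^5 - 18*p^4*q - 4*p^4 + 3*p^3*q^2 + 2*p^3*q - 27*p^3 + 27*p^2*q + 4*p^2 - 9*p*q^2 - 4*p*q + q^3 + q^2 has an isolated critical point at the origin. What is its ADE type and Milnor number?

Type A2, Milnor number mu = 2.

The Hessian of f at 0 is [[8, -4], [-4, 2]] with rank 1, so corank 1. A Groebner basis of the Jacobian ideal J(f) in C{p,q} is {q^2, p - q/2}; counting standard monomials gives mu = 2. Corank 1: A-series; mu = 2 gives A_2.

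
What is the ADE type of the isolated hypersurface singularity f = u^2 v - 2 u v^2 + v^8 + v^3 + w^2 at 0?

The Hessian of f at 0 has rank 1. Corank 2; j^3 = v*(u - v)^2 has shape L^2 M (L != M), so D-series; mu = 9 gives D_9.

D9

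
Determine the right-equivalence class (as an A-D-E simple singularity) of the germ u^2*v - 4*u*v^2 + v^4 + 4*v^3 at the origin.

D5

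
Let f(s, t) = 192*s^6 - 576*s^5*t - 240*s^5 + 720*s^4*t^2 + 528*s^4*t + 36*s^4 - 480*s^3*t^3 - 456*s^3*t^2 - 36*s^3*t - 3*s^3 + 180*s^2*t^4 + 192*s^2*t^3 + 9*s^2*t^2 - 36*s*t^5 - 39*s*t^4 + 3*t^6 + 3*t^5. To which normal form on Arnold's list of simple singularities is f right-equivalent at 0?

The Hessian of f at 0 is [[0, 0], [0, 0]] with rank 0, so corank 2. A Groebner basis of the Jacobian ideal J(f) in C{s,t} is {s^2/16 + s*t^3 - s*t^2/8, s^2/2 - s*t^2 + t^4, s^3, s^2*t + s^2/8 - s*t^2/4}; counting standard monomials gives mu = 8. Corank 2; j^3 = -3*s^3 is a perfect cube, so E-series; the 5-jet and mu = 8 give E_8.

E_{8}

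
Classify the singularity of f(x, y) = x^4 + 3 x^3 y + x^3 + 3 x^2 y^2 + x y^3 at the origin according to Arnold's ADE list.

The Hessian of f at 0 is [[0, 0], [0, 0]] with rank 0, so corank 2. A Groebner basis of the Jacobian ideal J(f) in C{x,y} is {3*x^2 + y^4 + y^3, x^3, x^2*y - x^2 - y^3/3, 2*x^2 + x*y^2 + 2*y^3/3}; counting standard monomials gives mu = 7. Corank 2; j^3 = x^3 is a perfect cube, so E-series; the 4-jet and mu = 7 give E_7.

E_{7}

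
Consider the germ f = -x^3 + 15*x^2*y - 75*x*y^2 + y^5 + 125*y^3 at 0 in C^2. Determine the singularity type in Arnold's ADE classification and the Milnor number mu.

Type E_{8}, Milnor number mu = 8.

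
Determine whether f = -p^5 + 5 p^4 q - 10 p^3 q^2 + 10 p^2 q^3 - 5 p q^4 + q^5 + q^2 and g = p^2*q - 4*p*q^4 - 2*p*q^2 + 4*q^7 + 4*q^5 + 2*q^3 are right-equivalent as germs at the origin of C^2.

The Hessian of f at 0 has rank 1. Corank 1: A-series; mu = 4 gives A_4. The Hessian of g at 0 has rank 0. Corank 2; j^3 = q*(p^2 - 2*p*q + 2*q^2) splits into three distinct lines over C (the quadratic factor has nonzero discriminant), so D_4. f is A_4 but g is D_4, hence not right-equivalent.

No.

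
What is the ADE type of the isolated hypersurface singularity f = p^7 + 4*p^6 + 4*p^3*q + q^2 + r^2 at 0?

A_{6}

The Hessian of f at 0 has rank 2. Corank 1: A-series; mu = 6 gives A_6.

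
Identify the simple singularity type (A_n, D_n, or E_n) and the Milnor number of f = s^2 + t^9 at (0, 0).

The Hessian of f at 0 has rank 1. Corank 1: A-series; mu = 8 gives A_8.

Type A_{8}, Milnor number mu = 8.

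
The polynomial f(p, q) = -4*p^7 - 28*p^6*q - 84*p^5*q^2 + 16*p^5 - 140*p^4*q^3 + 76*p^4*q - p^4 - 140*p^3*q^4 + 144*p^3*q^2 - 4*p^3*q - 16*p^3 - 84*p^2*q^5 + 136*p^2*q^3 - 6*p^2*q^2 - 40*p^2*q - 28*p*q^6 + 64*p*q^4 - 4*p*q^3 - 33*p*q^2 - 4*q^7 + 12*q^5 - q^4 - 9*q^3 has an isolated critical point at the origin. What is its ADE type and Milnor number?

The Hessian of f at 0 is [[0, 0], [0, 0]] with rank 0, so corank 2. A Groebner basis of the Jacobian ideal J(f) in C{p,q} is {p*q^2 + 48*p*q + 36*q^2, -64*p*q + q^3 - 48*q^2, p^2 + 7*p*q/4 + 3*q^2/4}; counting standard monomials gives mu = 5. Corank 2; j^3 = -(p + q)*(4*p + 3*q)^2 has shape L^2 M (L != M), so D-series; mu = 5 gives D_5.

Type D5, Milnor number mu = 5.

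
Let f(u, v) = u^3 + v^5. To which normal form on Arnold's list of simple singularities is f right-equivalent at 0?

E_{8}

The Hessian of f at 0 has rank 0. Corank 2; j^3 = u^3 is a perfect cube, so E-series; the 5-jet and mu = 8 give E_8.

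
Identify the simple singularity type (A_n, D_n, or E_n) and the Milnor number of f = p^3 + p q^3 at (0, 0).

Type E_7, Milnor number mu = 7.

The Hessian of f at 0 has rank 0. Corank 2; j^3 = p^3 is a perfect cube, so E-series; the 4-jet and mu = 7 give E_7.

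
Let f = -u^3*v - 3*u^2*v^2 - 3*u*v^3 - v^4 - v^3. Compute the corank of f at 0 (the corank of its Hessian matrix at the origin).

The Hessian at 0 is [[0, 0], [0, 0]] of rank 0; hence corank 2.

2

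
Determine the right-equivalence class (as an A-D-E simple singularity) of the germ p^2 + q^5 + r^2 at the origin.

The Hessian of f at 0 is [[2, 0, 0], [0, 0, 0], [0, 0, 2]] with rank 2, so corank 1. A Groebner basis of the Jacobian ideal J(f) in C{p,q,r} is {q^4, p, r}; counting standard monomials gives mu = 4. Corank 1: A-series; mu = 4 gives A_4.

A4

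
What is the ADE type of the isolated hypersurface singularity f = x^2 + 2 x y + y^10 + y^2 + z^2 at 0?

A9

The Hessian of f at 0 is [[2, 2, 0], [2, 2, 0], [0, 0, 2]] with rank 2, so corank 1. A Groebner basis of the Jacobian ideal J(f) in C{x,y,z} is {y^9, x + y, z}; counting standard monomials gives mu = 9. Corank 1: A-series; mu = 9 gives A_9.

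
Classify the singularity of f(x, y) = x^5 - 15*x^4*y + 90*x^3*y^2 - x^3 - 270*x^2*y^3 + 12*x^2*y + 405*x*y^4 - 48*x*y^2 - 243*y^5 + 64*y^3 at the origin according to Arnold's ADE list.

The Hessian of f at 0 has rank 0. Corank 2; j^3 = -(x - 4*y)^3 is a perfect cube, so E-series; the 5-jet and mu = 8 give E_8.

E_8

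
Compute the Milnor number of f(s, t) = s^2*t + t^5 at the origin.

6

The Hessian of f at 0 has rank 0. Corank 2; j^3 = s^2*t has shape L^2 M (L != M), so D-series; mu = 6 gives D_6.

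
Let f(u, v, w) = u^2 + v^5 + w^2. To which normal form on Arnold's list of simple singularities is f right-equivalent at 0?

A_4

The Hessian of f at 0 has rank 2. Corank 1: A-series; mu = 4 gives A_4.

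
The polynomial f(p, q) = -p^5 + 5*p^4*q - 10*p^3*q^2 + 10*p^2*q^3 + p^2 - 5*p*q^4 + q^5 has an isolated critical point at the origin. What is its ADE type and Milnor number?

Type A_4, Milnor number mu = 4.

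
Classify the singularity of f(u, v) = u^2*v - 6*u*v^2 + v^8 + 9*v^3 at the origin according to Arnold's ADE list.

D_9

The Hessian of f at 0 has rank 0. Corank 2; j^3 = v*(u - 3*v)^2 has shape L^2 M (L != M), so D-series; mu = 9 gives D_9.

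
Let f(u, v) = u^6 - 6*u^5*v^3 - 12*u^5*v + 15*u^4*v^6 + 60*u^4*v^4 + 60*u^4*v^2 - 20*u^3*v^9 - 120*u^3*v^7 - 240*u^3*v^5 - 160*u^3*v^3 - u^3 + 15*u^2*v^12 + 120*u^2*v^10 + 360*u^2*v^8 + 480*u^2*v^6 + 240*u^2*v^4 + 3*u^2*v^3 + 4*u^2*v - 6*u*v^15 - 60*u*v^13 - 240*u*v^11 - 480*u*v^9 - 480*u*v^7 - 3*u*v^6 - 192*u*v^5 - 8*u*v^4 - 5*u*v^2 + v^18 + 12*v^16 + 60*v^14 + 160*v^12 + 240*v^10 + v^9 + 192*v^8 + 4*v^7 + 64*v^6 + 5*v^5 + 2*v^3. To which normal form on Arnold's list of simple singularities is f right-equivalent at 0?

The Hessian of f at 0 has rank 0. Corank 2; j^3 = -(u - 2*v)*(u - v)^2 has shape L^2 M (L != M), so D-series; mu = 7 gives D_7.

D7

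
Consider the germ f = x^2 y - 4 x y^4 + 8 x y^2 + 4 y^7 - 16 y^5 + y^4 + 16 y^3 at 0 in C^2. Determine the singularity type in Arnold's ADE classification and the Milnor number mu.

The Hessian of f at 0 is [[0, 0], [0, 0]] with rank 0, so corank 2. A Groebner basis of the Jacobian ideal J(f) in C{x,y} is {x^3 - 16*x^2 + 256*y^2, x^2/4 + y^3 - 4*y^2, x*y + 4*y^2}; counting standard monomials gives mu = 5. Corank 2; j^3 = y*(x + 4*y)^2 has shape L^2 M (L != M), so D-series; mu = 5 gives D_5.

Type D5, Milnor number mu = 5.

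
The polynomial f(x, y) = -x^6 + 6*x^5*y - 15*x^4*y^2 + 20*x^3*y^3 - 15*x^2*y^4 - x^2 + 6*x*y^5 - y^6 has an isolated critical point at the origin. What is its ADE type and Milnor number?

Type A_5, Milnor number mu = 5.

The Hessian of f at 0 has rank 1. Corank 1: A-series; mu = 5 gives A_5.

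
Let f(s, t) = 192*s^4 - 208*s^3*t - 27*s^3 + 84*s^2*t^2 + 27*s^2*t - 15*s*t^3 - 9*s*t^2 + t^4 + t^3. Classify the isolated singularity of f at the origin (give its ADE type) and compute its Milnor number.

Type E7, Milnor number mu = 7.

The Hessian of f at 0 is [[0, 0], [0, 0]] with rank 0, so corank 2. A Groebner basis of the Jacobian ideal J(f) in C{s,t} is {19683*s^2/16 - 6561*s*t/8 + t^4 - 27*t^3/16 + 2187*t^2/16, s^3 - 189*s^2/16 + 63*s*t/8 - t^3/48 - 21*t^2/16, s^2*t - 405*s^2/16 + 135*s*t/8 - 11*t^3/144 - 45*t^2/16, -81*s^2/2 + s*t^2 + 27*s*t - 5*t^3/18 - 9*t^2/2}; counting standard monomials gives mu = 7. Corank 2; j^3 = -(3*s - t)^3 is a perfect cube, so E-series; the 4-jet and mu = 7 give E_7.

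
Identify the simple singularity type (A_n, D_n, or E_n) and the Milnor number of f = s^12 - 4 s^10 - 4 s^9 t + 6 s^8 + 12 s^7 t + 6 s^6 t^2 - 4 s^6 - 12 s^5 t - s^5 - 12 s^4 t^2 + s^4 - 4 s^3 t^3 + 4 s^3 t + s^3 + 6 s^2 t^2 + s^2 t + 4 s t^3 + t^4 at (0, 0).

The Hessian of f at 0 has rank 0. Corank 2; j^3 = s^2*(s + t) has shape L^2 M (L != M), so D-series; mu = 5 gives D_5.

Type D_5, Milnor number mu = 5.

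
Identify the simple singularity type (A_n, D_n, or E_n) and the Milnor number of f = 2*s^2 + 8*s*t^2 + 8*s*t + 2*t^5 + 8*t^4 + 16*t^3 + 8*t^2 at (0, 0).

The Hessian of f at 0 has rank 1. Corank 1: A-series; mu = 4 gives A_4.

Type A4, Milnor number mu = 4.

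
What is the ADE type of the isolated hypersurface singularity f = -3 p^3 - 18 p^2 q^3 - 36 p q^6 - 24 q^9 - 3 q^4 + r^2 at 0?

E_{6}

The Hessian of f at 0 is [[0, 0, 0], [0, 0, 0], [0, 0, 2]] with rank 1, so corank 2. A Groebner basis of the Jacobian ideal J(f) in C{p,q,r} is {q^3, p^2, r}; counting standard monomials gives mu = 6. Corank 2; j^3 = -3*p^3 is a perfect cube, so E-series; the 4-jet and mu = 6 give E_6.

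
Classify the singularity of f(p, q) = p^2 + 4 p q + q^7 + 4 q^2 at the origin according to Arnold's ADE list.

The Hessian of f at 0 has rank 1. Corank 1: A-series; mu = 6 gives A_6.

A_{6}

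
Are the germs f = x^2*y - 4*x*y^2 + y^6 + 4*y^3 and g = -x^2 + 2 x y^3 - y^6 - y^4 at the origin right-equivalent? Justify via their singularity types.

No.

The Hessian of f at 0 has rank 0. Corank 2; j^3 = y*(x - 2*y)^2 has shape L^2 M (L != M), so D-series; mu = 7 gives D_7. The Hessian of g at 0 has rank 1. Corank 1: A-series; mu = 3 gives A_3. f is D_7 but g is A_3, hence not right-equivalent.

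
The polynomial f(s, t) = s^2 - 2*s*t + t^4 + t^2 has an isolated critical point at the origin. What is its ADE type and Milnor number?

Type A_{3}, Milnor number mu = 3.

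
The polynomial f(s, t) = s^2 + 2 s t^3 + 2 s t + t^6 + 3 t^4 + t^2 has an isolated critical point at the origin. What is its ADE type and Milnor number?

The Hessian of f at 0 is [[2, 2], [2, 2]] with rank 1, so corank 1. A Groebner basis of the Jacobian ideal J(f) in C{s,t} is {t^3, s + t}; counting standard monomials gives mu = 3. Corank 1: A-series; mu = 3 gives A_3.

Type A_{3}, Milnor number mu = 3.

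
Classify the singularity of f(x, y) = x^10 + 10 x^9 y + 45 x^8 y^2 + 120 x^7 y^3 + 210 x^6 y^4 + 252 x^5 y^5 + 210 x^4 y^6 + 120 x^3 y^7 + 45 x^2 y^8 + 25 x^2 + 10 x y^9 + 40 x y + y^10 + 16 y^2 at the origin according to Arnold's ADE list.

The Hessian of f at 0 has rank 1. Corank 1: A-series; mu = 9 gives A_9.

A_{9}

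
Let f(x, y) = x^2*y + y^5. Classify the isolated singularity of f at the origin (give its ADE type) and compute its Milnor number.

The Hessian of f at 0 is [[0, 0], [0, 0]] with rank 0, so corank 2. A Groebner basis of the Jacobian ideal J(f) in C{x,y} is {x^2/5 + y^4, x^3, x*y}; counting standard monomials gives mu = 6. Corank 2; j^3 = x^2*y has shape L^2 M (L != M), so D-series; mu = 6 gives D_6.

Type D_6, Milnor number mu = 6.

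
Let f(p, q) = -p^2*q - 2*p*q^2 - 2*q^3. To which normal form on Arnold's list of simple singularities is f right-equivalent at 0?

D4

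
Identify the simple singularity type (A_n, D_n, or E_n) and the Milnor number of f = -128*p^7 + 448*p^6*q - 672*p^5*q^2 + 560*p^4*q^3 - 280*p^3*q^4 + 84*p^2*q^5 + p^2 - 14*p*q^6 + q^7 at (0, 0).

Type A_{6}, Milnor number mu = 6.

The Hessian of f at 0 has rank 1. Corank 1: A-series; mu = 6 gives A_6.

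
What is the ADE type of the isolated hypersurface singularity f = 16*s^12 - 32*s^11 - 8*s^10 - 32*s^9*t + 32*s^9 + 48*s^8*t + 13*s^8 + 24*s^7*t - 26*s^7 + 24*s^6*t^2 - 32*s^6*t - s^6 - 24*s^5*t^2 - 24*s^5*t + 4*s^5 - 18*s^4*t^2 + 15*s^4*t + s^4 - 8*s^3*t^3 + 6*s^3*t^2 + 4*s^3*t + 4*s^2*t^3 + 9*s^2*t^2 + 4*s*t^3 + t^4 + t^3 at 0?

E_{6}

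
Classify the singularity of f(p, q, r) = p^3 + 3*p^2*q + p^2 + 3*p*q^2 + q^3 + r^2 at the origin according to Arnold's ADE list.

A_{2}

The Hessian of f at 0 has rank 2. Corank 1: A-series; mu = 2 gives A_2.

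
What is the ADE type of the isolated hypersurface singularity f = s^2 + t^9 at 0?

The Hessian of f at 0 has rank 1. Corank 1: A-series; mu = 8 gives A_8.

A_8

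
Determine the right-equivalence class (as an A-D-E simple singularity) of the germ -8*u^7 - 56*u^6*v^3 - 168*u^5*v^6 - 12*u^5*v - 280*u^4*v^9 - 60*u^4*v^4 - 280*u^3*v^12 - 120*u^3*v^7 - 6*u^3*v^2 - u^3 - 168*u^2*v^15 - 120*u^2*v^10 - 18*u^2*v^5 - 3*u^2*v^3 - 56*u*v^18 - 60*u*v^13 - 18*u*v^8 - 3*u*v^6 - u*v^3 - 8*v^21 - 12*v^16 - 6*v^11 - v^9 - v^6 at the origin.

The Hessian of f at 0 has rank 0. Corank 2; j^3 = -u^3 is a perfect cube, so E-series; the 4-jet and mu = 7 give E_7.

E7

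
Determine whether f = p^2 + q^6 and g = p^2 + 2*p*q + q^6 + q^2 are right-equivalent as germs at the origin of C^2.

Yes.

The Hessian of f at 0 is [[2, 0], [0, 0]] with rank 1, so corank 1. A Groebner basis of the Jacobian ideal J(f) in C{p,q} is {q^5, p}; counting standard monomials gives mu = 5. Corank 1: A-series; mu = 5 gives A_5. The Hessian of g at 0 is [[2, 2], [2, 2]] with rank 1, so corank 1. A Groebner basis of the Jacobian ideal J(g) in C{p,q} is {q^5, p + q}; counting standard monomials gives mu = 5. Corank 1: A-series; mu = 5 gives A_5. Both have type A_5, hence right-equivalent.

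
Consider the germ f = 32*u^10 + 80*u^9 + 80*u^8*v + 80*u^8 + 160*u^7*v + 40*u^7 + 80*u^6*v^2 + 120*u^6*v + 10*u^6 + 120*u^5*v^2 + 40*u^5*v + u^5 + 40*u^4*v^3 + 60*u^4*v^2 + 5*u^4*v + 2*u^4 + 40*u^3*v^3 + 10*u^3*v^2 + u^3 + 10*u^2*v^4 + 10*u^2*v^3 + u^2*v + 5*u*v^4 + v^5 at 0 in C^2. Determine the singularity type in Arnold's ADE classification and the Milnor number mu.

The Hessian of f at 0 is [[0, 0], [0, 0]] with rank 0, so corank 2. A Groebner basis of the Jacobian ideal J(f) in C{u,v} is {-u*v/5 + v^4, u*v^2, u^2 + u*v}; counting standard monomials gives mu = 6. Corank 2; j^3 = u^2*(u + v) has shape L^2 M (L != M), so D-series; mu = 6 gives D_6.

Type D_{6}, Milnor number mu = 6.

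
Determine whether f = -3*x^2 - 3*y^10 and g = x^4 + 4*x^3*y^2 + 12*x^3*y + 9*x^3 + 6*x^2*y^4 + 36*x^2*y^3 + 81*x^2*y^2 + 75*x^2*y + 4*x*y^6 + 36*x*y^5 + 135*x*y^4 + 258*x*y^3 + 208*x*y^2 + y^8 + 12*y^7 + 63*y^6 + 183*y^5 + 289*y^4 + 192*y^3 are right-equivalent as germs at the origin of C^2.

The Hessian of f at 0 has rank 1. Corank 1: A-series; mu = 9 gives A_9. The Hessian of g at 0 has rank 0. Corank 2; j^3 = (x + 3*y)*(3*x + 8*y)^2 has shape L^2 M (L != M), so D-series; mu = 5 gives D_5. f is A_9 but g is D_5, hence not right-equivalent.

No.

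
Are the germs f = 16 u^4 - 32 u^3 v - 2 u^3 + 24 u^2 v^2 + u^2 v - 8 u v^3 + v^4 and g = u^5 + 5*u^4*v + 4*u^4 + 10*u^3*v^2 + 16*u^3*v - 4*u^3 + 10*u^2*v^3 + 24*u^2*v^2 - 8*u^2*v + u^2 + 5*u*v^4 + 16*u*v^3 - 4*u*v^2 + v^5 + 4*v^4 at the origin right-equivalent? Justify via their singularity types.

No.

The Hessian of f at 0 has rank 0. Corank 2; j^3 = -u^2*(2*u - v) has shape L^2 M (L != M), so D-series; mu = 5 gives D_5. The Hessian of g at 0 has rank 1. Corank 1: A-series; mu = 4 gives A_4. f is D_5 but g is A_4, hence not right-equivalent.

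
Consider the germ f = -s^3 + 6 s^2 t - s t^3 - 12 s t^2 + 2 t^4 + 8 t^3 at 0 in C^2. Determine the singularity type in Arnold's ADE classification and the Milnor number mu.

The Hessian of f at 0 has rank 0. Corank 2; j^3 = -(s - 2*t)^3 is a perfect cube, so E-series; the 4-jet and mu = 7 give E_7.

Type E7, Milnor number mu = 7.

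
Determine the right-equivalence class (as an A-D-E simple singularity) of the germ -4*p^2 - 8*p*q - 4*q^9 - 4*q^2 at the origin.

A_8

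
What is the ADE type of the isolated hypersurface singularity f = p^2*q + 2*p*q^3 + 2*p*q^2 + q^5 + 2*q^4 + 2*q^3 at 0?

The Hessian of f at 0 has rank 0. Corank 2; j^3 = q*(p^2 + 2*p*q + 2*q^2) splits into three distinct lines over C (the quadratic factor has nonzero discriminant), so D_4.

D_4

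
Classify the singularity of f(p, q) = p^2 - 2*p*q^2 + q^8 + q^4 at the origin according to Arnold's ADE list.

The Hessian of f at 0 has rank 1. Corank 1: A-series; mu = 7 gives A_7.

A7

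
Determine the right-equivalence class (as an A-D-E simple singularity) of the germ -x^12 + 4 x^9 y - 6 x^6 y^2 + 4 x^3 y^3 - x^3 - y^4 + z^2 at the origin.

E_{6}

The Hessian of f at 0 has rank 1. Corank 2; j^3 = -x^3 is a perfect cube, so E-series; the 4-jet and mu = 6 give E_6.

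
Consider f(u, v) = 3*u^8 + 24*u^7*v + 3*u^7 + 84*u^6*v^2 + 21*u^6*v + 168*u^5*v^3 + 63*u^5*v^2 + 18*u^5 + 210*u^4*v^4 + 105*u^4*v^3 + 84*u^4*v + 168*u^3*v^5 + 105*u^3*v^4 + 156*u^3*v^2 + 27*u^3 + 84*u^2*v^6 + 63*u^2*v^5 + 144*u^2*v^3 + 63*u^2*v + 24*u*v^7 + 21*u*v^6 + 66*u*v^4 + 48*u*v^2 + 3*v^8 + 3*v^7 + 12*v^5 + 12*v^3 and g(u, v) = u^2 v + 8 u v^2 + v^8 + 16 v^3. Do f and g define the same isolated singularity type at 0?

Yes.

The Hessian of f at 0 has rank 0. Corank 2; j^3 = 3*(u + v)*(3*u + 2*v)^2 has shape L^2 M (L != M), so D-series; mu = 9 gives D_9. The Hessian of g at 0 has rank 0. Corank 2; j^3 = v*(u + 4*v)^2 has shape L^2 M (L != M), so D-series; mu = 9 gives D_9. Both have type D_9, hence right-equivalent.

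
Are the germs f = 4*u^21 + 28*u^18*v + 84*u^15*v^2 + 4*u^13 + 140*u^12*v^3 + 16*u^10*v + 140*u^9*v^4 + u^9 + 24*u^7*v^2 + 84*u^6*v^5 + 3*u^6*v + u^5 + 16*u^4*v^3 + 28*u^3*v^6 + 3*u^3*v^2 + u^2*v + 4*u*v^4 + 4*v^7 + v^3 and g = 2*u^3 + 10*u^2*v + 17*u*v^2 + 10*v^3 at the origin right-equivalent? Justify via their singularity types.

Yes.

The Hessian of f at 0 has rank 0. Corank 2; j^3 = v*(u^2 + v^2) splits into three distinct lines over C (the quadratic factor has nonzero discriminant), so D_4. The Hessian of g at 0 has rank 0. Corank 2; j^3 = (u + 2*v)*(2*u^2 + 6*u*v + 5*v^2) splits into three distinct lines over C (the quadratic factor has nonzero discriminant), so D_4. Both have type D_4, hence right-equivalent.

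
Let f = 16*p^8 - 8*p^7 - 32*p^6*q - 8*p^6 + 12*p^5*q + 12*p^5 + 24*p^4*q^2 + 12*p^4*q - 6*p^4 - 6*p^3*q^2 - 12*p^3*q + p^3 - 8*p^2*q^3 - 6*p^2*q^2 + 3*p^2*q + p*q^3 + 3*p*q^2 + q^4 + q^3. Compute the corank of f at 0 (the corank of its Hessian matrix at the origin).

2

The Hessian at 0 is [[0, 0], [0, 0]] of rank 0; hence corank 2.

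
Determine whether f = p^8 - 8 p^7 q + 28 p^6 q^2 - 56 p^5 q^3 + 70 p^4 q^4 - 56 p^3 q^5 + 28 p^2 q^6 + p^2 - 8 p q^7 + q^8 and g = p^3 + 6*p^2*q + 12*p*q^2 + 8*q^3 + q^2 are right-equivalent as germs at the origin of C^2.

No.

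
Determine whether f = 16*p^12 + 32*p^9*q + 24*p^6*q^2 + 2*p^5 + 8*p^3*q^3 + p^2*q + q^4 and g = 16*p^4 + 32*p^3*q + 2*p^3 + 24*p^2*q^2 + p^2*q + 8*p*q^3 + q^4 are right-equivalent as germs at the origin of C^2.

Yes.

The Hessian of f at 0 has rank 0. Corank 2; j^3 = p^2*q has shape L^2 M (L != M), so D-series; mu = 5 gives D_5. The Hessian of g at 0 has rank 0. Corank 2; j^3 = p^2*(2*p + q) has shape L^2 M (L != M), so D-series; mu = 5 gives D_5. Both have type D_5, hence right-equivalent.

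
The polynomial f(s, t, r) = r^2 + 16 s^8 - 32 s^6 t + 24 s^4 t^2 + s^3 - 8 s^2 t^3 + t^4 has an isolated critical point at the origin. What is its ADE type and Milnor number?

Type E_{6}, Milnor number mu = 6.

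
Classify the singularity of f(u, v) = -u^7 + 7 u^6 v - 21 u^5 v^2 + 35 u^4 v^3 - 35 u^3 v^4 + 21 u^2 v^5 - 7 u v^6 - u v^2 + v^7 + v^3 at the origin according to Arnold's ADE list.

D8

The Hessian of f at 0 has rank 0. Corank 2; j^3 = -v^2*(u - v) has shape L^2 M (L != M), so D-series; mu = 8 gives D_8.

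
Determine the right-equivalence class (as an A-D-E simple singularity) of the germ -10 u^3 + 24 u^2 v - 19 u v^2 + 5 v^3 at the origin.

The Hessian of f at 0 is [[0, 0], [0, 0]] with rank 0, so corank 2. A Groebner basis of the Jacobian ideal J(f) in C{u,v} is {v^3, u^2 - v^2/6, u*v - v^2/2}; counting standard monomials gives mu = 4. Corank 2; j^3 = -(u - v)*(10*u^2 - 14*u*v + 5*v^2) splits into three distinct lines over C (the quadratic factor has nonzero discriminant), so D_4.

D_{4}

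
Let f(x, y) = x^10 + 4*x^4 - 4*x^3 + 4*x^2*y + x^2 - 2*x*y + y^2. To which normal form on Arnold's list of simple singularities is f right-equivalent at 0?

A_{9}

The Hessian of f at 0 is [[2, -2], [-2, 2]] with rank 1, so corank 1. A Groebner basis of the Jacobian ideal J(f) in C{x,y} is {x*y^4 - 5*x*y^3 + 15*x*y^2/4 - 7*x*y/8 + x/16 + 2*y^4 - 5*y^3/2 + 3*y^2/4 - y/16, -15*x*y^3 + 27*x*y^2/2 - 27*x*y/8 + x/4 + y^5 + 5*y^4 - 35*y^3/4 + 23*y^2/8 - y/4, x^2 - x/2 + y/2}; counting standard monomials gives mu = 9. Corank 1: A-series; mu = 9 gives A_9.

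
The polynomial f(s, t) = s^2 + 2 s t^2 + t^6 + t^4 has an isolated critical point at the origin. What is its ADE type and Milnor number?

Type A_{5}, Milnor number mu = 5.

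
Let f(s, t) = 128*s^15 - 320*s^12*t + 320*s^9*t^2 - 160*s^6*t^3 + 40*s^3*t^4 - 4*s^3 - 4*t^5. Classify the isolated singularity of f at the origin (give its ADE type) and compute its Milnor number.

Type E_8, Milnor number mu = 8.

The Hessian of f at 0 has rank 0. Corank 2; j^3 = -4*s^3 is a perfect cube, so E-series; the 5-jet and mu = 8 give E_8.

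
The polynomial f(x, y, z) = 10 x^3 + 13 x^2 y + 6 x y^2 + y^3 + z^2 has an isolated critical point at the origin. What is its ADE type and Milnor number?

Type D4, Milnor number mu = 4.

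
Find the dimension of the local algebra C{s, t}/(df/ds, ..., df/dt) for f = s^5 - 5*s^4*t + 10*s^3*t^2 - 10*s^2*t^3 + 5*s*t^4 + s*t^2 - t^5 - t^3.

6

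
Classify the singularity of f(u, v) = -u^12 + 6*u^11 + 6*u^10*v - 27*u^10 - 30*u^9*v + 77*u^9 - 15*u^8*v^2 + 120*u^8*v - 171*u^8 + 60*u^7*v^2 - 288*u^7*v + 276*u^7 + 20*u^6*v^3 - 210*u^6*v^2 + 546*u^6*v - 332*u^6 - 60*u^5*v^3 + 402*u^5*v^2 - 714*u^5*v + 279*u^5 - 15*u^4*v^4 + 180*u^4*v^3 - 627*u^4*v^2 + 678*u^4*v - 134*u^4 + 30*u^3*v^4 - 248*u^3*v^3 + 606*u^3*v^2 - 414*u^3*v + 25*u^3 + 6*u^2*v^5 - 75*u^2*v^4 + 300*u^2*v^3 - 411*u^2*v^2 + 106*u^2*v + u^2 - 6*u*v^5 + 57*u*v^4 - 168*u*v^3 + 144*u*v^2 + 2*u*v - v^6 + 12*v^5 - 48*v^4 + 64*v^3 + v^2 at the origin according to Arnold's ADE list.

A2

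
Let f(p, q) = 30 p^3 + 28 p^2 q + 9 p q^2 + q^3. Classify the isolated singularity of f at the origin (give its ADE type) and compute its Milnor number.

Type D_4, Milnor number mu = 4.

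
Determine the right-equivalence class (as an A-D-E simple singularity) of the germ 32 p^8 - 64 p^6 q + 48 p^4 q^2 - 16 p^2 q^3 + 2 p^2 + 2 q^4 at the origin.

The Hessian of f at 0 is [[4, 0], [0, 0]] with rank 1, so corank 1. A Groebner basis of the Jacobian ideal J(f) in C{p,q} is {q^3, p}; counting standard monomials gives mu = 3. Corank 1: A-series; mu = 3 gives A_3.

A3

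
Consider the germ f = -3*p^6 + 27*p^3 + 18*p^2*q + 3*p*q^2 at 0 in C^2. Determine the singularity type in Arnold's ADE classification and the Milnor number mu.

The Hessian of f at 0 has rank 0. Corank 2; j^3 = 3*p*(3*p + q)^2 has shape L^2 M (L != M), so D-series; mu = 7 gives D_7.

Type D_{7}, Milnor number mu = 7.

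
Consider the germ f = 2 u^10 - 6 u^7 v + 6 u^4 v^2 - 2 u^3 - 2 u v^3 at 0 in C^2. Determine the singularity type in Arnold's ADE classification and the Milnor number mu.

The Hessian of f at 0 has rank 0. Corank 2; j^3 = -2*u^3 is a perfect cube, so E-series; the 4-jet and mu = 7 give E_7.

Type E7, Milnor number mu = 7.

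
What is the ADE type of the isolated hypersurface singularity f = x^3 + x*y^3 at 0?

E_7

The Hessian of f at 0 has rank 0. Corank 2; j^3 = x^3 is a perfect cube, so E-series; the 4-jet and mu = 7 give E_7.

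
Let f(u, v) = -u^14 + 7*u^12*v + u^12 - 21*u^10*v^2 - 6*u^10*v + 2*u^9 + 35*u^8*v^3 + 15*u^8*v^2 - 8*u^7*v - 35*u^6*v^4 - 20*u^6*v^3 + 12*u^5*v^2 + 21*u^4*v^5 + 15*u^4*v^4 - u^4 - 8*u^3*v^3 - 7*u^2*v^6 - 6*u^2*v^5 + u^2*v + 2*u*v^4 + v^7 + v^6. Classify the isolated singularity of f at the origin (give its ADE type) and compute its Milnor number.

Type D_{7}, Milnor number mu = 7.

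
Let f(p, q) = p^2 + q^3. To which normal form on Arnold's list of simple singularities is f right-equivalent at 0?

A_2

The Hessian of f at 0 has rank 1. Corank 1: A-series; mu = 2 gives A_2.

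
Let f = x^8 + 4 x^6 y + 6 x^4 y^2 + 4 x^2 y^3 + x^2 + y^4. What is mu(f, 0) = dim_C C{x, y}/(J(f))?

3

The Hessian of f at 0 has rank 1. Corank 1: A-series; mu = 3 gives A_3.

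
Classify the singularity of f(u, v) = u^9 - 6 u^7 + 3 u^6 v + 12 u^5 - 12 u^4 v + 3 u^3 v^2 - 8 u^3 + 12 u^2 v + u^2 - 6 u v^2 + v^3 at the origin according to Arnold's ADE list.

The Hessian of f at 0 has rank 1. Corank 1: A-series; mu = 2 gives A_2.

A_2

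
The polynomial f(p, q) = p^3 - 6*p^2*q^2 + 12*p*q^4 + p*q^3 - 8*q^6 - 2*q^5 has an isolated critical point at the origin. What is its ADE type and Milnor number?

Type E_{7}, Milnor number mu = 7.

The Hessian of f at 0 is [[0, 0], [0, 0]] with rank 0, so corank 2. A Groebner basis of the Jacobian ideal J(f) in C{p,q} is {-p^2/4 + q^4 - q^3/12, p^3, p^2*q + p^2/12 + q^3/36, -p^2/2 + p*q^2 - q^3/6}; counting standard monomials gives mu = 7. Corank 2; j^3 = p^3 is a perfect cube, so E-series; the 4-jet and mu = 7 give E_7.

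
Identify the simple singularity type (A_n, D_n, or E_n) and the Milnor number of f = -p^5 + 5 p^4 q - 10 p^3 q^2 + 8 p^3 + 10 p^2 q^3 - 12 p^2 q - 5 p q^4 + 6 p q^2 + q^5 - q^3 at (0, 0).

Type E8, Milnor number mu = 8.

The Hessian of f at 0 is [[0, 0], [0, 0]] with rank 0, so corank 2. A Groebner basis of the Jacobian ideal J(f) in C{p,q} is {q^5, p*q^3 - 5*q^4/8, p^2 - p*q + q^2/4}; counting standard monomials gives mu = 8. Corank 2; j^3 = (2*p - q)^3 is a perfect cube, so E-series; the 5-jet and mu = 8 give E_8.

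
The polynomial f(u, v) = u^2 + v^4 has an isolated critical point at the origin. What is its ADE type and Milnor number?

The Hessian of f at 0 is [[2, 0], [0, 0]] with rank 1, so corank 1. A Groebner basis of the Jacobian ideal J(f) in C{u,v} is {v^3, u}; counting standard monomials gives mu = 3. Corank 1: A-series; mu = 3 gives A_3.

Type A3, Milnor number mu = 3.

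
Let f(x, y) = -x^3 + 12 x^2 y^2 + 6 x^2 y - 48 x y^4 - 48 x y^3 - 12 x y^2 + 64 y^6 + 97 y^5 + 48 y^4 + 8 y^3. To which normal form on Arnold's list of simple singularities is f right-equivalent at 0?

E_8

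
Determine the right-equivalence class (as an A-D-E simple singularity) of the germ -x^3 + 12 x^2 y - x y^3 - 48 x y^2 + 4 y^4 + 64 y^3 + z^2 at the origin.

E7

The Hessian of f at 0 has rank 1. Corank 2; j^3 = -(x - 4*y)^3 is a perfect cube, so E-series; the 4-jet and mu = 7 give E_7.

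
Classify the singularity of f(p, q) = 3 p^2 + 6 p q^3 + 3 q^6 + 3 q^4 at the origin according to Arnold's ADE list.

The Hessian of f at 0 is [[6, 0], [0, 0]] with rank 1, so corank 1. A Groebner basis of the Jacobian ideal J(f) in C{p,q} is {q^3, p}; counting standard monomials gives mu = 3. Corank 1: A-series; mu = 3 gives A_3.

A_3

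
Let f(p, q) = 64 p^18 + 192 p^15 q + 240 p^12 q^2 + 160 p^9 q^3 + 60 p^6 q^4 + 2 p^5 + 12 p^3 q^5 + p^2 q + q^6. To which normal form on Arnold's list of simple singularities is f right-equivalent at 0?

D7

The Hessian of f at 0 is [[0, 0], [0, 0]] with rank 0, so corank 2. A Groebner basis of the Jacobian ideal J(f) in C{p,q} is {p^2/6 + q^5, p^3, p*q}; counting standard monomials gives mu = 7. Corank 2; j^3 = p^2*q has shape L^2 M (L != M), so D-series; mu = 7 gives D_7.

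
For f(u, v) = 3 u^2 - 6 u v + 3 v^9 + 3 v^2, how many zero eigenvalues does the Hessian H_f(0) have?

1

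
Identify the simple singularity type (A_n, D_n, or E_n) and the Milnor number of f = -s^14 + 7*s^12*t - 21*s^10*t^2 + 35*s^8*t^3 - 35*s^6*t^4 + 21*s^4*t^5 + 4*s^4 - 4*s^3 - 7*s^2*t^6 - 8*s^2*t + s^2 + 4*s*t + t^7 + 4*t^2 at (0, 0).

Type A_6, Milnor number mu = 6.

The Hessian of f at 0 is [[2, 4], [4, 8]] with rank 1, so corank 1. A Groebner basis of the Jacobian ideal J(f) in C{s,t} is {7*s*t/48 + 5*s/384 + t^4 - t^3/3 + 3*t^2/16 + 5*t/192, s*t^2 + s*t/3 + s/48 + 2*t^3/3 + t^2/2 + t/24, s^2 - s/2 - t}; counting standard monomials gives mu = 6. Corank 1: A-series; mu = 6 gives A_6.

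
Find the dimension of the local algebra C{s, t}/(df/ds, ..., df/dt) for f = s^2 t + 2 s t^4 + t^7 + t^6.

7

The Hessian of f at 0 is [[0, 0], [0, 0]] with rank 0, so corank 2. A Groebner basis of the Jacobian ideal J(f) in C{s,t} is {s*t + t^4, s^3, s^2*t, -s^2/6 + s*t^2}; counting standard monomials gives mu = 7. Corank 2; j^3 = s^2*t has shape L^2 M (L != M), so D-series; mu = 7 gives D_7.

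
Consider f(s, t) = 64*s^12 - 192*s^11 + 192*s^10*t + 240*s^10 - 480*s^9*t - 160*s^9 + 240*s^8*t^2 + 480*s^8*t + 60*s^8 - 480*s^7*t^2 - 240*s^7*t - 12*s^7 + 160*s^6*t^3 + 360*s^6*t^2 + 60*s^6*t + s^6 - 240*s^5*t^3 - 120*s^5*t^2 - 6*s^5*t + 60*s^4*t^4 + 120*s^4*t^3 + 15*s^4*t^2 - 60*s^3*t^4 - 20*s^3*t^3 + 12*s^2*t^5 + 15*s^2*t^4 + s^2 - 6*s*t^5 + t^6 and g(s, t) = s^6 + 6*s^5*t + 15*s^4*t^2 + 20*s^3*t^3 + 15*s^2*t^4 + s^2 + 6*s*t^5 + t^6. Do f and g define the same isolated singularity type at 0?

Yes.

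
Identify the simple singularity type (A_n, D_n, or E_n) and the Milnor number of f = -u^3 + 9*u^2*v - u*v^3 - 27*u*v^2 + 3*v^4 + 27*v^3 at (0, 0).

The Hessian of f at 0 is [[0, 0], [0, 0]] with rank 0, so corank 2. A Groebner basis of the Jacobian ideal J(f) in C{u,v} is {u^3 - 9*u^2*v - 162*u^2 + 972*u*v - 1458*v^2, 9*u^2 + u*v^2 - 54*u*v + 81*v^2, 3*u^2 - 18*u*v + v^3 + 27*v^2}; counting standard monomials gives mu = 7. Corank 2; j^3 = -(u - 3*v)^3 is a perfect cube, so E-series; the 4-jet and mu = 7 give E_7.

Type E7, Milnor number mu = 7.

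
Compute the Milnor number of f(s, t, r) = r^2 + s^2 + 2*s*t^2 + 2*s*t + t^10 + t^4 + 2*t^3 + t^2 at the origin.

9

The Hessian of f at 0 is [[2, 2, 0], [2, 2, 0], [0, 0, 2]] with rank 2, so corank 1. A Groebner basis of the Jacobian ideal J(f) in C{s,t,r} is {s^5 + 10*s^4 + 30*s^3*t - 35*s^3 - 54*s^2*t + 23*s^2 + 27*s*t - 4*s - 4*t, s^4*t - 4*s^4 - 10*s^3*t + 10*s^3 + 15*s^2*t - 6*s^2 - 7*s*t + s + t, s + t^2 + t, r}; counting standard monomials gives mu = 9. Corank 1: A-series; mu = 9 gives A_9.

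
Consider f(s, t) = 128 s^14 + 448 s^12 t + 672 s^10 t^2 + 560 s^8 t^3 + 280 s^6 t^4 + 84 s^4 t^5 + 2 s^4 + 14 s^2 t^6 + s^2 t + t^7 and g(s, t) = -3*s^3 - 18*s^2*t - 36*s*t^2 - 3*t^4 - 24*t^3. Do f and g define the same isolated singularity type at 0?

The Hessian of f at 0 has rank 0. Corank 2; j^3 = s^2*t has shape L^2 M (L != M), so D-series; mu = 8 gives D_8. The Hessian of g at 0 has rank 0. Corank 2; j^3 = -3*(s + 2*t)^3 is a perfect cube, so E-series; the 4-jet and mu = 6 give E_6. f is D_8 but g is E_6, hence not right-equivalent.

No.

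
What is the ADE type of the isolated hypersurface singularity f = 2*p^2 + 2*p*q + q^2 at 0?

The Hessian of f at 0 is [[4, 2], [2, 2]] with rank 2, so corank 0. A Groebner basis of the Jacobian ideal J(f) in C{p,q} is {p, q}; counting standard monomials gives mu = 1. Corank 0: nondegenerate Morse point, so A_1.

A_{1}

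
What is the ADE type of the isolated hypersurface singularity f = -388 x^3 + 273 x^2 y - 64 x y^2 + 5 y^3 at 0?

D4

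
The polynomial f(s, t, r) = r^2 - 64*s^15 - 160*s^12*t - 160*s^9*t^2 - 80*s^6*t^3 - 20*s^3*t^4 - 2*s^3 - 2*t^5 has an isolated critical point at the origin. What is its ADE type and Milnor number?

The Hessian of f at 0 has rank 1. Corank 2; j^3 = -2*s^3 is a perfect cube, so E-series; the 5-jet and mu = 8 give E_8.

Type E8, Milnor number mu = 8.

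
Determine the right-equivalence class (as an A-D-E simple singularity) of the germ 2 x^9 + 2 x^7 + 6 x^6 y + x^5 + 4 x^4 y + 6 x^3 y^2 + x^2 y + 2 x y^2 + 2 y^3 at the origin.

D4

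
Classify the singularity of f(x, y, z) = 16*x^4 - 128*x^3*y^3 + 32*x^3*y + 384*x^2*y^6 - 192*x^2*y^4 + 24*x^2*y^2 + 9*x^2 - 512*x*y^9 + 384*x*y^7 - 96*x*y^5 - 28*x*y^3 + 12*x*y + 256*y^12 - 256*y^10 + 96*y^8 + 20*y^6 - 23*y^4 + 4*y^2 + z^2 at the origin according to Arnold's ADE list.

A_{3}

The Hessian of f at 0 has rank 2. Corank 1: A-series; mu = 3 gives A_3.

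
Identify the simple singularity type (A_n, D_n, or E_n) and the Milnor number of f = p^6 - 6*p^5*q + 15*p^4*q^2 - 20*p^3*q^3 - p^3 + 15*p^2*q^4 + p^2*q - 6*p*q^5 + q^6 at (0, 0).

Type D7, Milnor number mu = 7.

The Hessian of f at 0 has rank 0. Corank 2; j^3 = -p^2*(p - q) has shape L^2 M (L != M), so D-series; mu = 7 gives D_7.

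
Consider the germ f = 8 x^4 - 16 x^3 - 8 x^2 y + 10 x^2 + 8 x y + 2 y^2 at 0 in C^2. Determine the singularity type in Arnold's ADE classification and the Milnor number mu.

The Hessian of f at 0 has rank 2. Corank 0: nondegenerate Morse point, so A_1.

Type A_{1}, Milnor number mu = 1.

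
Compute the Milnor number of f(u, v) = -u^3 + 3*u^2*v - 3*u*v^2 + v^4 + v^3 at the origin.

The Hessian of f at 0 is [[0, 0], [0, 0]] with rank 0, so corank 2. A Groebner basis of the Jacobian ideal J(f) in C{u,v} is {v^3, u^2 - 2*u*v + v^2}; counting standard monomials gives mu = 6. Corank 2; j^3 = -(u - v)^3 is a perfect cube, so E-series; the 4-jet and mu = 6 give E_6.

6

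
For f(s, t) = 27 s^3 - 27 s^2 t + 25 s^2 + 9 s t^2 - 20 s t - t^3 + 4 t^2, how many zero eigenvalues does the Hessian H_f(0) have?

1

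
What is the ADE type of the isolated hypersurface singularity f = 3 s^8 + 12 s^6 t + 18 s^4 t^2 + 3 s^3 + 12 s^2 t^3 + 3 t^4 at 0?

E_6

The Hessian of f at 0 is [[0, 0], [0, 0]] with rank 0, so corank 2. A Groebner basis of the Jacobian ideal J(f) in C{s,t} is {t^3, s^2}; counting standard monomials gives mu = 6. Corank 2; j^3 = 3*s^3 is a perfect cube, so E-series; the 4-jet and mu = 6 give E_6.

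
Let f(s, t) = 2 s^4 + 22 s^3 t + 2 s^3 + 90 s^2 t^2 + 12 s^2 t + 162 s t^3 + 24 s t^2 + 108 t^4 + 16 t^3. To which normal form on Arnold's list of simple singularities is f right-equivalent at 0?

E_{7}

The Hessian of f at 0 is [[0, 0], [0, 0]] with rank 0, so corank 2. A Groebner basis of the Jacobian ideal J(f) in C{s,t} is {3*s^2 + 12*s*t + t^4 + t^3 + 12*t^2, s^3 + 30*s^2 + 120*s*t + 18*t^3 + 120*t^2, s^2*t - 9*s^2 - 36*s*t - 7*t^3 - 36*t^2, 2*s^2 + s*t^2 + 8*s*t + 8*t^3/3 + 8*t^2}; counting standard monomials gives mu = 7. Corank 2; j^3 = 2*(s + 2*t)^3 is a perfect cube, so E-series; the 4-jet and mu = 7 give E_7.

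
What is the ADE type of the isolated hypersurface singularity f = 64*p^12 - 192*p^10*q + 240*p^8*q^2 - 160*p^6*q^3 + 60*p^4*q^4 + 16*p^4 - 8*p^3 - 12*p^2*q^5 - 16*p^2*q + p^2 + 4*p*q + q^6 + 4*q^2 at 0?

A_5

The Hessian of f at 0 has rank 1. Corank 1: A-series; mu = 5 gives A_5.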